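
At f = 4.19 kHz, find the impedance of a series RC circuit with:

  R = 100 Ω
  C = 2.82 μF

Step 1 — Angular frequency: ω = 2π·f = 2π·4190 = 2.633e+04 rad/s.
Step 2 — Component impedances:
  R: Z = R = 100 Ω
  C: Z = 1/(jωC) = -j/(ω·C) = 0 - j13.47 Ω
Step 3 — Series combination: Z_total = R + C = 100 - j13.47 Ω = 100.9∠-7.7° Ω.

Z = 100 - j13.47 Ω = 100.9∠-7.7° Ω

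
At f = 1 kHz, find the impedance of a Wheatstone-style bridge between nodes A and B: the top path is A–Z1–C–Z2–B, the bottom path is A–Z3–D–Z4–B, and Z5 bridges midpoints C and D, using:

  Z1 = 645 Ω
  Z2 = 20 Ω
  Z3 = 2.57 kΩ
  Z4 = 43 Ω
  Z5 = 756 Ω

Step 1 — Angular frequency: ω = 2π·f = 2π·1000 = 6283 rad/s.
Step 2 — Component impedances:
  Z1: Z = R = 645 Ω
  Z2: Z = R = 20 Ω
  Z3: Z = R = 2570 Ω
  Z4: Z = R = 43 Ω
  Z5: Z = R = 756 Ω
Step 3 — Bridge requires nodal analysis (the Z5 bridge couples midpoints C and D, so the two paths cannot be reduced to a simple series/parallel combination). Setting node B to ground and injecting 1 A at node A, the 3-node admittance system at A, C, D solves to V_A = Z_AB = 530 Ω = 530∠0.0° Ω.

Z = 530 Ω = 530∠0.0° Ω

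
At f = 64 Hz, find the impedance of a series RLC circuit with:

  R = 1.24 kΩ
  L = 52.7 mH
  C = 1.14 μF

Step 1 — Angular frequency: ω = 2π·f = 2π·64 = 402.1 rad/s.
Step 2 — Component impedances:
  R: Z = R = 1240 Ω
  L: Z = jωL = j·402.1·0.0527 = 0 + j21.19 Ω
  C: Z = 1/(jωC) = -j/(ω·C) = 0 - j2181 Ω
Step 3 — Series combination: Z_total = R + L + C = 1240 - j2160 Ω = 2491∠-60.1° Ω.

Z = 1240 - j2160 Ω = 2491∠-60.1° Ω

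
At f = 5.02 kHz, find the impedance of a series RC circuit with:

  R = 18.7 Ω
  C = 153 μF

Step 1 — Angular frequency: ω = 2π·f = 2π·5020 = 3.154e+04 rad/s.
Step 2 — Component impedances:
  R: Z = R = 18.7 Ω
  C: Z = 1/(jωC) = -j/(ω·C) = 0 - j0.2072 Ω
Step 3 — Series combination: Z_total = R + C = 18.7 - j0.2072 Ω = 18.7∠-0.6° Ω.

Z = 18.7 - j0.2072 Ω = 18.7∠-0.6° Ω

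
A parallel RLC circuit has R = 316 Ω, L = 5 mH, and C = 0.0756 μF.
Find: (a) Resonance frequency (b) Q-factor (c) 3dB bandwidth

Step 1 — Resonance: ω₀ = 1/√(LC) = 1/√(0.005·7.56e-08) = 5.143e+04 rad/s.
Step 2 — f₀ = ω₀/(2π) = 8186 Hz.
Step 3 — Parallel Q: Q = R/(ω₀L) = 316/(5.143e+04·0.005) = 1.229.
Step 4 — Bandwidth: Δω = ω₀/Q = 4.186e+04 rad/s; BW = Δω/(2π) = 6662 Hz.

(a) f₀ = 8186 Hz  (b) Q = 1.229  (c) BW = 6662 Hz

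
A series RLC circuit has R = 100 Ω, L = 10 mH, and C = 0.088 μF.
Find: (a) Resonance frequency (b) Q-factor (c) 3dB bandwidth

Step 1 — Resonance condition Im(Z)=0 gives ω₀ = 1/√(LC).
Step 2 — ω₀ = 1/√(0.01·8.8e-08) = 3.371e+04 rad/s.
Step 3 — f₀ = ω₀/(2π) = 5365 Hz.
Step 4 — Series Q: Q = ω₀L/R = 3.371e+04·0.01/100 = 3.371.
Step 5 — 3dB bandwidth: Δω = ω₀/Q = 1e+04 rad/s; BW = Δω/(2π) = 1592 Hz.

(a) f₀ = 5365 Hz  (b) Q = 3.371  (c) BW = 1592 Hz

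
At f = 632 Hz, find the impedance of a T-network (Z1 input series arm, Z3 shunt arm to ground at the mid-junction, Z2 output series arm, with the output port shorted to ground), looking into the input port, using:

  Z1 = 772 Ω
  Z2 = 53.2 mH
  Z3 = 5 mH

Step 1 — Angular frequency: ω = 2π·f = 2π·632 = 3971 rad/s.
Step 2 — Component impedances:
  Z1: Z = R = 772 Ω
  Z2: Z = jωL = j·3971·0.0532 = 0 + j211.3 Ω
  Z3: Z = jωL = j·3971·0.005 = 0 + j19.85 Ω
Step 3 — With the output port shorted to ground, the output series arm Z2 runs from the junction to ground; the shunt arm Z3 also runs from the junction to ground. They appear in parallel: Z3 || Z2 = 0 + j18.15 Ω.
Step 4 — Series with input arm Z1: Z_in = Z1 + (Z3 || Z2) = 772 + j18.15 Ω = 772.2∠1.3° Ω.

Z = 772 + j18.15 Ω = 772.2∠1.3° Ω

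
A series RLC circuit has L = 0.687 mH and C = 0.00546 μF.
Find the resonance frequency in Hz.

Step 1 — Resonance condition Im(Z)=0 gives ω₀ = 1/√(LC).
Step 2 — ω₀ = 1/√(0.000687·5.46e-09) = 5.163e+05 rad/s.
Step 3 — f₀ = ω₀/(2π) = 8.218e+04 Hz.

f₀ = 8.218e+04 Hz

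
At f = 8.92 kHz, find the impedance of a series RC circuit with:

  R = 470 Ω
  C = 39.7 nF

Step 1 — Angular frequency: ω = 2π·f = 2π·8920 = 5.605e+04 rad/s.
Step 2 — Component impedances:
  R: Z = R = 470 Ω
  C: Z = 1/(jωC) = -j/(ω·C) = 0 - j449.4 Ω
Step 3 — Series combination: Z_total = R + C = 470 - j449.4 Ω = 650.3∠-43.7° Ω.

Z = 470 - j449.4 Ω = 650.3∠-43.7° Ω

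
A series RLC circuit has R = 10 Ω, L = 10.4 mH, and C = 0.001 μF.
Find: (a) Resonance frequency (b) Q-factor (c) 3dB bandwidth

Step 1 — Resonance condition Im(Z)=0 gives ω₀ = 1/√(LC).
Step 2 — ω₀ = 1/√(0.0104·1e-09) = 3.101e+05 rad/s.
Step 3 — f₀ = ω₀/(2π) = 4.935e+04 Hz.
Step 4 — Series Q: Q = ω₀L/R = 3.101e+05·0.0104/10 = 322.5.
Step 5 — 3dB bandwidth: Δω = ω₀/Q = 961.5 rad/s; BW = Δω/(2π) = 153 Hz.

(a) f₀ = 4.935e+04 Hz  (b) Q = 322.5  (c) BW = 153 Hz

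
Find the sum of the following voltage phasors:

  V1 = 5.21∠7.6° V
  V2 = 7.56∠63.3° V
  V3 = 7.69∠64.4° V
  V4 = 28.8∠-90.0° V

Step 1 — Convert each phasor to rectangular form:
  V1 = 5.21·(cos(7.6°) + j·sin(7.6°)) = 5.164 + j0.6891 V
  V2 = 7.56·(cos(63.3°) + j·sin(63.3°)) = 3.397 + j6.754 V
  V3 = 7.69·(cos(64.4°) + j·sin(64.4°)) = 3.323 + j6.935 V
  V4 = 28.8·(cos(-90.0°) + j·sin(-90.0°)) = 0 - j28.8 V
Step 2 — Sum components: V_total = 11.88 - j14.42 V.
Step 3 — Convert to polar: |V_total| = 18.69 V, ∠V_total = -50.5°.

V_total = 18.69∠-50.5° V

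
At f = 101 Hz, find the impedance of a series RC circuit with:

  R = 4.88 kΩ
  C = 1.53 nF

Step 1 — Angular frequency: ω = 2π·f = 2π·101 = 634.6 rad/s.
Step 2 — Component impedances:
  R: Z = R = 4880 Ω
  C: Z = 1/(jωC) = -j/(ω·C) = 0 - j1.03e+06 Ω
Step 3 — Series combination: Z_total = R + C = 4880 - j1.03e+06 Ω = 1.03e+06∠-89.7° Ω.

Z = 4880 - j1.03e+06 Ω = 1.03e+06∠-89.7° Ω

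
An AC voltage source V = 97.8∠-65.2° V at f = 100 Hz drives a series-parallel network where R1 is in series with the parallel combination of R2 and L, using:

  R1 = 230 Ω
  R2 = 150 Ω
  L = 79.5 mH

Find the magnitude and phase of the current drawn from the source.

Step 1 — Angular frequency: ω = 2π·f = 2π·100 = 628.3 rad/s.
Step 2 — Component impedances:
  R1: Z = R = 230 Ω
  R2: Z = R = 150 Ω
  L: Z = jωL = j·628.3·0.0795 = 0 + j49.95 Ω
Step 3 — Parallel branch: R2 || L = 1/(1/R2 + 1/L) = 14.97 + j44.96 Ω.
Step 4 — Series with R1: Z_total = R1 + (R2 || L) = 245 + j44.96 Ω = 249.1∠10.4° Ω.
Step 5 — Source phasor: V = 97.8∠-65.2° V = 41.02 - j88.78 V.
Step 6 — Ohm's law: I = V / Z_total = (41.02 - j88.78) / (245 + j44.96) = 0.09765 - j0.3803 A.
Step 7 — Convert to polar: |I| = 0.3927 A, ∠I = -75.6°.

I = 0.3927∠-75.6° A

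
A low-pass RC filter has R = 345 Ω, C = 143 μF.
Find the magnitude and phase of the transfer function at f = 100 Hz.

Step 1 — Angular frequency: ω = 2π·100 = 628.3 rad/s.
Step 2 — Transfer function: H(jω) = 1/(1 + jωRC).
Step 3 — Denominator: 1 + jωRC = 1 + j·628.3·345·0.000143 = 1 + j31.
Step 4 — H = 0.00104 - j0.03223.
Step 5 — Magnitude: |H| = 0.03224 (-29.8 dB); phase: φ = -88.2°.

|H| = 0.03224 (-29.8 dB), φ = -88.2°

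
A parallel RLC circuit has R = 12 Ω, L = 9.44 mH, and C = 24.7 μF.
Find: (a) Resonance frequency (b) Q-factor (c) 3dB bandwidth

Step 1 — Resonance: ω₀ = 1/√(LC) = 1/√(0.00944·2.47e-05) = 2071 rad/s.
Step 2 — f₀ = ω₀/(2π) = 329.6 Hz.
Step 3 — Parallel Q: Q = R/(ω₀L) = 12/(2071·0.00944) = 0.6138.
Step 4 — Bandwidth: Δω = ω₀/Q = 3374 rad/s; BW = Δω/(2π) = 537 Hz.

(a) f₀ = 329.6 Hz  (b) Q = 0.6138  (c) BW = 537 Hz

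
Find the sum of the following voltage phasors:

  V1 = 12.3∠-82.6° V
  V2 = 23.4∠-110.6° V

Step 1 — Convert each phasor to rectangular form:
  V1 = 12.3·(cos(-82.6°) + j·sin(-82.6°)) = 1.584 - j12.2 V
  V2 = 23.4·(cos(-110.6°) + j·sin(-110.6°)) = -8.233 - j21.9 V
Step 2 — Sum components: V_total = -6.649 - j34.1 V.
Step 3 — Convert to polar: |V_total| = 34.74 V, ∠V_total = -101.0°.

V_total = 34.74∠-101.0° V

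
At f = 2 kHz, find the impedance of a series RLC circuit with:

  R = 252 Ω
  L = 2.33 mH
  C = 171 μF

Step 1 — Angular frequency: ω = 2π·f = 2π·2000 = 1.257e+04 rad/s.
Step 2 — Component impedances:
  R: Z = R = 252 Ω
  L: Z = jωL = j·1.257e+04·0.00233 = 0 + j29.28 Ω
  C: Z = 1/(jωC) = -j/(ω·C) = 0 - j0.4654 Ω
Step 3 — Series combination: Z_total = R + L + C = 252 + j28.81 Ω = 253.6∠6.5° Ω.

Z = 252 + j28.81 Ω = 253.6∠6.5° Ω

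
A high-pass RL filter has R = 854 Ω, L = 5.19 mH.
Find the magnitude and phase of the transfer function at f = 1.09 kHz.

Step 1 — Angular frequency: ω = 2π·1090 = 6849 rad/s.
Step 2 — Transfer function: H(jω) = jωL/(R + jωL).
Step 3 — Numerator jωL = j·35.54; denominator R + jωL = 854 + j35.54.
Step 4 — H = 0.001729 + j0.04155.
Step 5 — Magnitude: |H| = 0.04159 (-27.6 dB); phase: φ = 87.6°.

|H| = 0.04159 (-27.6 dB), φ = 87.6°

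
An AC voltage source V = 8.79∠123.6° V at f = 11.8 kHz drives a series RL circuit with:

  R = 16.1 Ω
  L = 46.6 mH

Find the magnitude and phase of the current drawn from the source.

Step 1 — Angular frequency: ω = 2π·f = 2π·1.18e+04 = 7.414e+04 rad/s.
Step 2 — Component impedances:
  R: Z = R = 16.1 Ω
  L: Z = jωL = j·7.414e+04·0.0466 = 0 + j3455 Ω
Step 3 — Series combination: Z_total = R + L = 16.1 + j3455 Ω = 3455∠89.7° Ω.
Step 4 — Source phasor: V = 8.79∠123.6° V = -4.864 + j7.321 V.
Step 5 — Ohm's law: I = V / Z_total = (-4.864 + j7.321) / (16.1 + j3455) = 0.002112 + j0.001418 A.
Step 6 — Convert to polar: |I| = 0.002544 A, ∠I = 33.9°.

I = 0.002544∠33.9° A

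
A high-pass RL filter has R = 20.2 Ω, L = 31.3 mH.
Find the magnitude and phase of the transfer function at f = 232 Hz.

Step 1 — Angular frequency: ω = 2π·232 = 1458 rad/s.
Step 2 — Transfer function: H(jω) = jωL/(R + jωL).
Step 3 — Numerator jωL = j·45.63; denominator R + jωL = 20.2 + j45.63.
Step 4 — H = 0.8361 + j0.3702.
Step 5 — Magnitude: |H| = 0.9144 (-0.8 dB); phase: φ = 23.9°.

|H| = 0.9144 (-0.8 dB), φ = 23.9°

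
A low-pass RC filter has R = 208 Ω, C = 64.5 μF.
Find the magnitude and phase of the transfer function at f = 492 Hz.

Step 1 — Angular frequency: ω = 2π·492 = 3091 rad/s.
Step 2 — Transfer function: H(jω) = 1/(1 + jωRC).
Step 3 — Denominator: 1 + jωRC = 1 + j·3091·208·6.45e-05 = 1 + j41.47.
Step 4 — H = 0.000581 - j0.0241.
Step 5 — Magnitude: |H| = 0.0241 (-32.4 dB); phase: φ = -88.6°.

|H| = 0.0241 (-32.4 dB), φ = -88.6°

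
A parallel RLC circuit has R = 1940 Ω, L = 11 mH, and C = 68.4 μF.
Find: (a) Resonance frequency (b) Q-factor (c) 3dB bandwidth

Step 1 — Resonance: ω₀ = 1/√(LC) = 1/√(0.011·6.84e-05) = 1153 rad/s.
Step 2 — f₀ = ω₀/(2π) = 183.5 Hz.
Step 3 — Parallel Q: Q = R/(ω₀L) = 1940/(1153·0.011) = 153.
Step 4 — Bandwidth: Δω = ω₀/Q = 7.536 rad/s; BW = Δω/(2π) = 1.199 Hz.

(a) f₀ = 183.5 Hz  (b) Q = 153  (c) BW = 1.199 Hz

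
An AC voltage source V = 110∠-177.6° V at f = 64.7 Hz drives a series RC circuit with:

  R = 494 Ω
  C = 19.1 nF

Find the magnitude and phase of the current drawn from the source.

Step 1 — Angular frequency: ω = 2π·f = 2π·64.7 = 406.5 rad/s.
Step 2 — Component impedances:
  R: Z = R = 494 Ω
  C: Z = 1/(jωC) = -j/(ω·C) = 0 - j1.288e+05 Ω
Step 3 — Series combination: Z_total = R + C = 494 - j1.288e+05 Ω = 1.288e+05∠-89.8° Ω.
Step 4 — Source phasor: V = 110∠-177.6° V = -109.9 - j4.606 V.
Step 5 — Ohm's law: I = V / Z_total = (-109.9 - j4.606) / (494 - j1.288e+05) = 3.249e-05 - j0.0008535 A.
Step 6 — Convert to polar: |I| = 0.0008541 A, ∠I = -87.8°.

I = 0.0008541∠-87.8° A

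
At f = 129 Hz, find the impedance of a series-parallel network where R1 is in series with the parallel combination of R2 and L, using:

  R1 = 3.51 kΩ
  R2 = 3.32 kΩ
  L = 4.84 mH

Step 1 — Angular frequency: ω = 2π·f = 2π·129 = 810.5 rad/s.
Step 2 — Component impedances:
  R1: Z = R = 3510 Ω
  R2: Z = R = 3320 Ω
  L: Z = jωL = j·810.5·0.00484 = 0 + j3.923 Ω
Step 3 — Parallel branch: R2 || L = 1/(1/R2 + 1/L) = 0.004635 + j3.923 Ω.
Step 4 — Series with R1: Z_total = R1 + (R2 || L) = 3510 + j3.923 Ω = 3510∠0.1° Ω.

Z = 3510 + j3.923 Ω = 3510∠0.1° Ω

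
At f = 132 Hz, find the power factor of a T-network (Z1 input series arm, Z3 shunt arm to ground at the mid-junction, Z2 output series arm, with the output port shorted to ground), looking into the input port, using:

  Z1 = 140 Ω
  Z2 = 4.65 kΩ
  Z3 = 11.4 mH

Step 1 — Angular frequency: ω = 2π·f = 2π·132 = 829.4 rad/s.
Step 2 — Component impedances:
  Z1: Z = R = 140 Ω
  Z2: Z = R = 4650 Ω
  Z3: Z = jωL = j·829.4·0.0114 = 0 + j9.455 Ω
Step 3 — With the output port shorted to ground, the output series arm Z2 runs from the junction to ground; the shunt arm Z3 also runs from the junction to ground. They appear in parallel: Z3 || Z2 = 0.01922 + j9.455 Ω.
Step 4 — Series with input arm Z1: Z_in = Z1 + (Z3 || Z2) = 140 + j9.455 Ω = 140.3∠3.9° Ω.
Step 5 — Power factor: PF = cos(φ) = Re(Z)/|Z| = 140.02/140.34 = 0.9977.
Step 6 — Type: Im(Z) = 9.455 ⇒ lagging (phase φ = 3.9°).

PF = 0.9977 (lagging, φ = 3.9°)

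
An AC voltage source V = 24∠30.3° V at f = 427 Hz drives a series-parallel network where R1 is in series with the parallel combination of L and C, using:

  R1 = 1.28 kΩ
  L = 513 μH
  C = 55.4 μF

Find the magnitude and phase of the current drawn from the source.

Step 1 — Angular frequency: ω = 2π·f = 2π·427 = 2683 rad/s.
Step 2 — Component impedances:
  R1: Z = R = 1280 Ω
  L: Z = jωL = j·2683·0.000513 = 0 + j1.376 Ω
  C: Z = 1/(jωC) = -j/(ω·C) = 0 - j6.728 Ω
Step 3 — Parallel branch: L || C = 1/(1/L + 1/C) = 0 + j1.73 Ω.
Step 4 — Series with R1: Z_total = R1 + (L || C) = 1280 + j1.73 Ω = 1280∠0.1° Ω.
Step 5 — Source phasor: V = 24∠30.3° V = 20.72 + j12.11 V.
Step 6 — Ohm's law: I = V / Z_total = (20.72 + j12.11) / (1280 + j1.73) = 0.0162 + j0.009438 A.
Step 7 — Convert to polar: |I| = 0.01875 A, ∠I = 30.2°.

I = 0.01875∠30.2° A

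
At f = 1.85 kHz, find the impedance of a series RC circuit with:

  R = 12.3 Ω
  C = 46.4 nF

Step 1 — Angular frequency: ω = 2π·f = 2π·1850 = 1.162e+04 rad/s.
Step 2 — Component impedances:
  R: Z = R = 12.3 Ω
  C: Z = 1/(jωC) = -j/(ω·C) = 0 - j1854 Ω
Step 3 — Series combination: Z_total = R + C = 12.3 - j1854 Ω = 1854∠-89.6° Ω.

Z = 12.3 - j1854 Ω = 1854∠-89.6° Ω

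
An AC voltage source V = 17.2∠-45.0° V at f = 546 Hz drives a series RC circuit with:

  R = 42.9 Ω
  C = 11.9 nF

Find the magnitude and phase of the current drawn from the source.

Step 1 — Angular frequency: ω = 2π·f = 2π·546 = 3431 rad/s.
Step 2 — Component impedances:
  R: Z = R = 42.9 Ω
  C: Z = 1/(jωC) = -j/(ω·C) = 0 - j2.45e+04 Ω
Step 3 — Series combination: Z_total = R + C = 42.9 - j2.45e+04 Ω = 2.45e+04∠-89.9° Ω.
Step 4 — Source phasor: V = 17.2∠-45.0° V = 12.16 - j12.16 V.
Step 5 — Ohm's law: I = V / Z_total = (12.16 - j12.16) / (42.9 - j2.45e+04) = 0.0004974 + j0.0004956 A.
Step 6 — Convert to polar: |I| = 0.0007022 A, ∠I = 44.9°.

I = 0.0007022∠44.9° A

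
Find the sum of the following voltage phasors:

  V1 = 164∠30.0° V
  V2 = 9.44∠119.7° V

Step 1 — Convert each phasor to rectangular form:
  V1 = 164·(cos(30.0°) + j·sin(30.0°)) = 142 + j82 V
  V2 = 9.44·(cos(119.7°) + j·sin(119.7°)) = -4.677 + j8.2 V
Step 2 — Sum components: V_total = 137.4 + j90.2 V.
Step 3 — Convert to polar: |V_total| = 164.3 V, ∠V_total = 33.3°.

V_total = 164.3∠33.3° V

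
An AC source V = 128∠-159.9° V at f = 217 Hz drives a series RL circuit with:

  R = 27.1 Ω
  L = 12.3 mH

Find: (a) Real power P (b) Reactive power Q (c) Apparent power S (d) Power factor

Step 1 — Angular frequency: ω = 2π·f = 2π·217 = 1363 rad/s.
Step 2 — Component impedances:
  R: Z = R = 27.1 Ω
  L: Z = jωL = j·1363·0.0123 = 0 + j16.77 Ω
Step 3 — Series combination: Z_total = R + L = 27.1 + j16.77 Ω = 31.87∠31.8° Ω.
Step 4 — Source phasor: V = 128∠-159.9° V = -120.2 - j43.99 V.
Step 5 — Current: I = V / Z = -3.934 + j0.8111 A = 4.016∠168.3° A.
Step 6 — Complex power: S = V·I* = 437.2 + j270.5 VA.
Step 7 — Real power: P = Re(S) = 437.2 W.
Step 8 — Reactive power: Q = Im(S) = 270.5 VAR.
Step 9 — Apparent power: |S| = 514.1 VA.
Step 10 — Power factor: PF = P/|S| = 0.8503 (lagging).

(a) P = 437.2 W  (b) Q = 270.5 VAR  (c) S = 514.1 VA  (d) PF = 0.8503 (lagging)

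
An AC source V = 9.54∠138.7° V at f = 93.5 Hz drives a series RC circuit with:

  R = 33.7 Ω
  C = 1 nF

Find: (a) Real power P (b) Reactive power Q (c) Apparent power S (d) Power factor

Step 1 — Angular frequency: ω = 2π·f = 2π·93.5 = 587.5 rad/s.
Step 2 — Component impedances:
  R: Z = R = 33.7 Ω
  C: Z = 1/(jωC) = -j/(ω·C) = 0 - j1.702e+06 Ω
Step 3 — Series combination: Z_total = R + C = 33.7 - j1.702e+06 Ω = 1.702e+06∠-90.0° Ω.
Step 4 — Source phasor: V = 9.54∠138.7° V = -7.167 + j6.296 V.
Step 5 — Current: I = V / Z = -3.699e-06 - j4.21e-06 A = 5.605e-06∠-131.3° A.
Step 6 — Complex power: S = V·I* = 1.059e-09 - j5.347e-05 VA.
Step 7 — Real power: P = Re(S) = 1.059e-09 W.
Step 8 — Reactive power: Q = Im(S) = -5.347e-05 VAR.
Step 9 — Apparent power: |S| = 5.347e-05 VA.
Step 10 — Power factor: PF = P/|S| = 1.98e-05 (leading).

(a) P = 1.059e-09 W  (b) Q = -5.347e-05 VAR  (c) S = 5.347e-05 VA  (d) PF = 1.98e-05 (leading)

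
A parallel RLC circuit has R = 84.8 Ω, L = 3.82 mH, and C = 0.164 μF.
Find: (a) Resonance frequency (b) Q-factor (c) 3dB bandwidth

Step 1 — Resonance: ω₀ = 1/√(LC) = 1/√(0.00382·1.64e-07) = 3.995e+04 rad/s.
Step 2 — f₀ = ω₀/(2π) = 6359 Hz.
Step 3 — Parallel Q: Q = R/(ω₀L) = 84.8/(3.995e+04·0.00382) = 0.5556.
Step 4 — Bandwidth: Δω = ω₀/Q = 7.191e+04 rad/s; BW = Δω/(2π) = 1.144e+04 Hz.

(a) f₀ = 6359 Hz  (b) Q = 0.5556  (c) BW = 1.144e+04 Hz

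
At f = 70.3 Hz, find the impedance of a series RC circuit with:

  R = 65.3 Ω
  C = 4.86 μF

Step 1 — Angular frequency: ω = 2π·f = 2π·70.3 = 441.7 rad/s.
Step 2 — Component impedances:
  R: Z = R = 65.3 Ω
  C: Z = 1/(jωC) = -j/(ω·C) = 0 - j465.8 Ω
Step 3 — Series combination: Z_total = R + C = 65.3 - j465.8 Ω = 470.4∠-82.0° Ω.

Z = 65.3 - j465.8 Ω = 470.4∠-82.0° Ω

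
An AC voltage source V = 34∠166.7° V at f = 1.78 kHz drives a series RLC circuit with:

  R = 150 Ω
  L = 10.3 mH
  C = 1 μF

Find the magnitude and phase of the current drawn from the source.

Step 1 — Angular frequency: ω = 2π·f = 2π·1780 = 1.118e+04 rad/s.
Step 2 — Component impedances:
  R: Z = R = 150 Ω
  L: Z = jωL = j·1.118e+04·0.0103 = 0 + j115.2 Ω
  C: Z = 1/(jωC) = -j/(ω·C) = 0 - j89.41 Ω
Step 3 — Series combination: Z_total = R + L + C = 150 + j25.78 Ω = 152.2∠9.8° Ω.
Step 4 — Source phasor: V = 34∠166.7° V = -33.09 + j7.822 V.
Step 5 — Ohm's law: I = V / Z_total = (-33.09 + j7.822) / (150 + j25.78) = -0.2056 + j0.08748 A.
Step 6 — Convert to polar: |I| = 0.2234 A, ∠I = 156.9°.

I = 0.2234∠156.9° A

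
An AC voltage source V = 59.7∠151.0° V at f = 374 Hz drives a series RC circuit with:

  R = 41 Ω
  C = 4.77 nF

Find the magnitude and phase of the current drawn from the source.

Step 1 — Angular frequency: ω = 2π·f = 2π·374 = 2350 rad/s.
Step 2 — Component impedances:
  R: Z = R = 41 Ω
  C: Z = 1/(jωC) = -j/(ω·C) = 0 - j8.921e+04 Ω
Step 3 — Series combination: Z_total = R + C = 41 - j8.921e+04 Ω = 8.921e+04∠-90.0° Ω.
Step 4 — Source phasor: V = 59.7∠151.0° V = -52.21 + j28.94 V.
Step 5 — Ohm's law: I = V / Z_total = (-52.21 + j28.94) / (41 - j8.921e+04) = -0.0003247 - j0.0005851 A.
Step 6 — Convert to polar: |I| = 0.0006692 A, ∠I = -119.0°.

I = 0.0006692∠-119.0° A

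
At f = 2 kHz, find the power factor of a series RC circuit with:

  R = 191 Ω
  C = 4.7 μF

Step 1 — Angular frequency: ω = 2π·f = 2π·2000 = 1.257e+04 rad/s.
Step 2 — Component impedances:
  R: Z = R = 191 Ω
  C: Z = 1/(jωC) = -j/(ω·C) = 0 - j16.93 Ω
Step 3 — Series combination: Z_total = R + C = 191 - j16.93 Ω = 191.7∠-5.1° Ω.
Step 4 — Power factor: PF = cos(φ) = Re(Z)/|Z| = 191/191.75 = 0.9961.
Step 5 — Type: Im(Z) = -16.93 ⇒ leading (phase φ = -5.1°).

PF = 0.9961 (leading, φ = -5.1°)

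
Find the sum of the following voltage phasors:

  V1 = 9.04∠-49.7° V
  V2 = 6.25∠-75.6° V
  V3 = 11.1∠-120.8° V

Step 1 — Convert each phasor to rectangular form:
  V1 = 9.04·(cos(-49.7°) + j·sin(-49.7°)) = 5.847 - j6.895 V
  V2 = 6.25·(cos(-75.6°) + j·sin(-75.6°)) = 1.554 - j6.054 V
  V3 = 11.1·(cos(-120.8°) + j·sin(-120.8°)) = -5.684 - j9.534 V
Step 2 — Sum components: V_total = 1.718 - j22.48 V.
Step 3 — Convert to polar: |V_total| = 22.55 V, ∠V_total = -85.6°.

V_total = 22.55∠-85.6° V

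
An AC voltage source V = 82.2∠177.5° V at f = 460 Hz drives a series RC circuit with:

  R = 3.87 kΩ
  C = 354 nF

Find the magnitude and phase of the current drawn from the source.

Step 1 — Angular frequency: ω = 2π·f = 2π·460 = 2890 rad/s.
Step 2 — Component impedances:
  R: Z = R = 3870 Ω
  C: Z = 1/(jωC) = -j/(ω·C) = 0 - j977.4 Ω
Step 3 — Series combination: Z_total = R + C = 3870 - j977.4 Ω = 3992∠-14.2° Ω.
Step 4 — Source phasor: V = 82.2∠177.5° V = -82.12 + j3.586 V.
Step 5 — Ohm's law: I = V / Z_total = (-82.12 + j3.586) / (3870 - j977.4) = -0.02017 - j0.004167 A.
Step 6 — Convert to polar: |I| = 0.02059 A, ∠I = -168.3°.

I = 0.02059∠-168.3° A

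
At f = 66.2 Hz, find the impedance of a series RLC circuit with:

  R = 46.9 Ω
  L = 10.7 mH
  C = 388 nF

Step 1 — Angular frequency: ω = 2π·f = 2π·66.2 = 415.9 rad/s.
Step 2 — Component impedances:
  R: Z = R = 46.9 Ω
  L: Z = jωL = j·415.9·0.0107 = 0 + j4.451 Ω
  C: Z = 1/(jωC) = -j/(ω·C) = 0 - j6196 Ω
Step 3 — Series combination: Z_total = R + L + C = 46.9 - j6192 Ω = 6192∠-89.6° Ω.

Z = 46.9 - j6192 Ω = 6192∠-89.6° Ω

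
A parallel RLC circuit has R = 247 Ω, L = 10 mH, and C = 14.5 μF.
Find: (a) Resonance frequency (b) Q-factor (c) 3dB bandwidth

Step 1 — Resonance: ω₀ = 1/√(LC) = 1/√(0.01·1.45e-05) = 2626 rad/s.
Step 2 — f₀ = ω₀/(2π) = 418 Hz.
Step 3 — Parallel Q: Q = R/(ω₀L) = 247/(2626·0.01) = 9.405.
Step 4 — Bandwidth: Δω = ω₀/Q = 279.2 rad/s; BW = Δω/(2π) = 44.44 Hz.

(a) f₀ = 418 Hz  (b) Q = 9.405  (c) BW = 44.44 Hz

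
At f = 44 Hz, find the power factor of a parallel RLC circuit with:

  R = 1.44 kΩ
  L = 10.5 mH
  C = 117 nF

Step 1 — Angular frequency: ω = 2π·f = 2π·44 = 276.5 rad/s.
Step 2 — Component impedances:
  R: Z = R = 1440 Ω
  L: Z = jωL = j·276.5·0.0105 = 0 + j2.903 Ω
  C: Z = 1/(jωC) = -j/(ω·C) = 0 - j3.092e+04 Ω
Step 3 — Parallel combination: 1/Z_total = 1/R + 1/L + 1/C; Z_total = 0.005853 + j2.903 Ω = 2.903∠89.9° Ω.
Step 4 — Power factor: PF = cos(φ) = Re(Z)/|Z| = 0.005853/2.903 = 0.002016.
Step 5 — Type: Im(Z) = 2.903 ⇒ lagging (phase φ = 89.9°).

PF = 0.002016 (lagging, φ = 89.9°)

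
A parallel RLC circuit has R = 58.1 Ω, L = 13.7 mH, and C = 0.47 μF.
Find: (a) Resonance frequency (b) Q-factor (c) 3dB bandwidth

Step 1 — Resonance: ω₀ = 1/√(LC) = 1/√(0.0137·4.7e-07) = 1.246e+04 rad/s.
Step 2 — f₀ = ω₀/(2π) = 1983 Hz.
Step 3 — Parallel Q: Q = R/(ω₀L) = 58.1/(1.246e+04·0.0137) = 0.3403.
Step 4 — Bandwidth: Δω = ω₀/Q = 3.662e+04 rad/s; BW = Δω/(2π) = 5828 Hz.

(a) f₀ = 1983 Hz  (b) Q = 0.3403  (c) BW = 5828 Hz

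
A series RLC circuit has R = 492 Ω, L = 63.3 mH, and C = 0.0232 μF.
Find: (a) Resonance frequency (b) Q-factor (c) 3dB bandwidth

Step 1 — Resonance: ω₀ = 1/√(LC) = 1/√(0.0633·2.32e-08) = 2.609e+04 rad/s.
Step 2 — f₀ = ω₀/(2π) = 4153 Hz.
Step 3 — Series Q: Q = ω₀L/R = 2.609e+04·0.0633/492 = 3.357.
Step 4 — Bandwidth: Δω = ω₀/Q = 7773 rad/s; BW = Δω/(2π) = 1237 Hz.

(a) f₀ = 4153 Hz  (b) Q = 3.357  (c) BW = 1237 Hz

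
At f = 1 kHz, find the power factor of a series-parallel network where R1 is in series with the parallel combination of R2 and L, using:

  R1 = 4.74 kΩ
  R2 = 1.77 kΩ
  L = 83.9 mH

Step 1 — Angular frequency: ω = 2π·f = 2π·1000 = 6283 rad/s.
Step 2 — Component impedances:
  R1: Z = R = 4740 Ω
  R2: Z = R = 1770 Ω
  L: Z = jωL = j·6283·0.0839 = 0 + j527.2 Ω
Step 3 — Parallel branch: R2 || L = 1/(1/R2 + 1/L) = 144.2 + j484.2 Ω.
Step 4 — Series with R1: Z_total = R1 + (R2 || L) = 4884 + j484.2 Ω = 4908∠5.7° Ω.
Step 5 — Power factor: PF = cos(φ) = Re(Z)/|Z| = 4884/4908 = 0.9951.
Step 6 — Type: Im(Z) = 484.2 ⇒ lagging (phase φ = 5.7°).

PF = 0.9951 (lagging, φ = 5.7°)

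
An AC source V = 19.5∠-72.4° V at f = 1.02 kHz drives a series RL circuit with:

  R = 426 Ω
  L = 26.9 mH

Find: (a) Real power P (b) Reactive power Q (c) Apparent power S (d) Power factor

Step 1 — Angular frequency: ω = 2π·f = 2π·1020 = 6409 rad/s.
Step 2 — Component impedances:
  R: Z = R = 426 Ω
  L: Z = jωL = j·6409·0.0269 = 0 + j172.4 Ω
Step 3 — Series combination: Z_total = R + L = 426 + j172.4 Ω = 459.6∠22.0° Ω.
Step 4 — Source phasor: V = 19.5∠-72.4° V = 5.896 - j18.59 V.
Step 5 — Current: I = V / Z = -0.003279 - j0.0423 A = 0.04243∠-94.4° A.
Step 6 — Complex power: S = V·I* = 0.767 + j0.3104 VA.
Step 7 — Real power: P = Re(S) = 0.767 W.
Step 8 — Reactive power: Q = Im(S) = 0.3104 VAR.
Step 9 — Apparent power: |S| = 0.8274 VA.
Step 10 — Power factor: PF = P/|S| = 0.927 (lagging).

(a) P = 0.767 W  (b) Q = 0.3104 VAR  (c) S = 0.8274 VA  (d) PF = 0.927 (lagging)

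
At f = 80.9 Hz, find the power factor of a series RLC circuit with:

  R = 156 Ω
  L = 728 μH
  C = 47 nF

Step 1 — Angular frequency: ω = 2π·f = 2π·80.9 = 508.3 rad/s.
Step 2 — Component impedances:
  R: Z = R = 156 Ω
  L: Z = jωL = j·508.3·0.000728 = 0 + j0.37 Ω
  C: Z = 1/(jωC) = -j/(ω·C) = 0 - j4.186e+04 Ω
Step 3 — Series combination: Z_total = R + L + C = 156 - j4.186e+04 Ω = 4.186e+04∠-89.8° Ω.
Step 4 — Power factor: PF = cos(φ) = Re(Z)/|Z| = 156/4.186e+04 = 0.003727.
Step 5 — Type: Im(Z) = -4.186e+04 ⇒ leading (phase φ = -89.8°).

PF = 0.003727 (leading, φ = -89.8°)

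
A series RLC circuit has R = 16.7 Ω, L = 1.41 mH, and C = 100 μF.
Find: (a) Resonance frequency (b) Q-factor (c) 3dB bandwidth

Step 1 — Resonance: ω₀ = 1/√(LC) = 1/√(0.00141·0.0001) = 2663 rad/s.
Step 2 — f₀ = ω₀/(2π) = 423.8 Hz.
Step 3 — Series Q: Q = ω₀L/R = 2663·0.00141/16.7 = 0.2249.
Step 4 — Bandwidth: Δω = ω₀/Q = 1.184e+04 rad/s; BW = Δω/(2π) = 1885 Hz.

(a) f₀ = 423.8 Hz  (b) Q = 0.2249  (c) BW = 1885 Hz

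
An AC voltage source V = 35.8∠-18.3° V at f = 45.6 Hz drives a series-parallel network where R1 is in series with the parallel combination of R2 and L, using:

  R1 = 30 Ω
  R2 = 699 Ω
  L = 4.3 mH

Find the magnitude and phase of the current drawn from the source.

Step 1 — Angular frequency: ω = 2π·f = 2π·45.6 = 286.5 rad/s.
Step 2 — Component impedances:
  R1: Z = R = 30 Ω
  R2: Z = R = 699 Ω
  L: Z = jωL = j·286.5·0.0043 = 0 + j1.232 Ω
Step 3 — Parallel branch: R2 || L = 1/(1/R2 + 1/L) = 0.002171 + j1.232 Ω.
Step 4 — Series with R1: Z_total = R1 + (R2 || L) = 30 + j1.232 Ω = 30.03∠2.4° Ω.
Step 5 — Source phasor: V = 35.8∠-18.3° V = 33.99 - j11.24 V.
Step 6 — Ohm's law: I = V / Z_total = (33.99 - j11.24) / (30 + j1.232) = 1.116 - j0.4205 A.
Step 7 — Convert to polar: |I| = 1.192 A, ∠I = -20.7°.

I = 1.192∠-20.7° A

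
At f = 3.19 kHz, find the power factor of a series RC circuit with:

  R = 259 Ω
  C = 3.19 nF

Step 1 — Angular frequency: ω = 2π·f = 2π·3190 = 2.004e+04 rad/s.
Step 2 — Component impedances:
  R: Z = R = 259 Ω
  C: Z = 1/(jωC) = -j/(ω·C) = 0 - j1.564e+04 Ω
Step 3 — Series combination: Z_total = R + C = 259 - j1.564e+04 Ω = 1.564e+04∠-89.1° Ω.
Step 4 — Power factor: PF = cos(φ) = Re(Z)/|Z| = 259/1.564e+04 = 0.01656.
Step 5 — Type: Im(Z) = -1.564e+04 ⇒ leading (phase φ = -89.1°).

PF = 0.01656 (leading, φ = -89.1°)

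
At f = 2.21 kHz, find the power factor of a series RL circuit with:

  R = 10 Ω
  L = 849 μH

Step 1 — Angular frequency: ω = 2π·f = 2π·2210 = 1.389e+04 rad/s.
Step 2 — Component impedances:
  R: Z = R = 10 Ω
  L: Z = jωL = j·1.389e+04·0.000849 = 0 + j11.79 Ω
Step 3 — Series combination: Z_total = R + L = 10 + j11.79 Ω = 15.46∠49.7° Ω.
Step 4 — Power factor: PF = cos(φ) = Re(Z)/|Z| = 10/15.459 = 0.6469.
Step 5 — Type: Im(Z) = 11.79 ⇒ lagging (phase φ = 49.7°).

PF = 0.6469 (lagging, φ = 49.7°)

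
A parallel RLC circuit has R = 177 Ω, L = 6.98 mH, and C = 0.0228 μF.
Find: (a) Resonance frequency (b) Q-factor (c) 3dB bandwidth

Step 1 — Resonance: ω₀ = 1/√(LC) = 1/√(0.00698·2.28e-08) = 7.927e+04 rad/s.
Step 2 — f₀ = ω₀/(2π) = 1.262e+04 Hz.
Step 3 — Parallel Q: Q = R/(ω₀L) = 177/(7.927e+04·0.00698) = 0.3199.
Step 4 — Bandwidth: Δω = ω₀/Q = 2.478e+05 rad/s; BW = Δω/(2π) = 3.944e+04 Hz.

(a) f₀ = 1.262e+04 Hz  (b) Q = 0.3199  (c) BW = 3.944e+04 Hz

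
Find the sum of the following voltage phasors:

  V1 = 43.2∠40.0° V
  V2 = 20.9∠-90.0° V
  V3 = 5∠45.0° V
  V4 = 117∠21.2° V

Step 1 — Convert each phasor to rectangular form:
  V1 = 43.2·(cos(40.0°) + j·sin(40.0°)) = 33.09 + j27.77 V
  V2 = 20.9·(cos(-90.0°) + j·sin(-90.0°)) = 0 - j20.9 V
  V3 = 5·(cos(45.0°) + j·sin(45.0°)) = 3.536 + j3.536 V
  V4 = 117·(cos(21.2°) + j·sin(21.2°)) = 109.1 + j42.31 V
Step 2 — Sum components: V_total = 145.7 + j52.71 V.
Step 3 — Convert to polar: |V_total| = 155 V, ∠V_total = 19.9°.

V_total = 155∠19.9° V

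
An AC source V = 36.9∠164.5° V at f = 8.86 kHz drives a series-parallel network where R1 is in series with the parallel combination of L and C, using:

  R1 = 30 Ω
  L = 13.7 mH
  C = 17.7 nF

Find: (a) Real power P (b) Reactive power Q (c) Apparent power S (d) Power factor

Step 1 — Angular frequency: ω = 2π·f = 2π·8860 = 5.567e+04 rad/s.
Step 2 — Component impedances:
  R1: Z = R = 30 Ω
  L: Z = jωL = j·5.567e+04·0.0137 = 0 + j762.7 Ω
  C: Z = 1/(jωC) = -j/(ω·C) = 0 - j1015 Ω
Step 3 — Parallel branch: L || C = 1/(1/L + 1/C) = 0 + j3069 Ω.
Step 4 — Series with R1: Z_total = R1 + (L || C) = 30 + j3069 Ω = 3069∠89.4° Ω.
Step 5 — Source phasor: V = 36.9∠164.5° V = -35.56 + j9.861 V.
Step 6 — Current: I = V / Z = 0.0031 + j0.01162 A = 0.01202∠75.1° A.
Step 7 — Complex power: S = V·I* = 0.004337 + j0.4436 VA.
Step 8 — Real power: P = Re(S) = 0.004337 W.
Step 9 — Reactive power: Q = Im(S) = 0.4436 VAR.
Step 10 — Apparent power: |S| = 0.4437 VA.
Step 11 — Power factor: PF = P/|S| = 0.009775 (lagging).

(a) P = 0.004337 W  (b) Q = 0.4436 VAR  (c) S = 0.4437 VA  (d) PF = 0.009775 (lagging)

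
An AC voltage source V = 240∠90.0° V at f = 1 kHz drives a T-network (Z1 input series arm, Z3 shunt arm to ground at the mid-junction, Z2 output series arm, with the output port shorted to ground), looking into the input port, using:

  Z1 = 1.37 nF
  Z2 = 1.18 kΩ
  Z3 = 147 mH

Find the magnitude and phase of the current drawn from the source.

Step 1 — Angular frequency: ω = 2π·f = 2π·1000 = 6283 rad/s.
Step 2 — Component impedances:
  Z1: Z = 1/(jωC) = -j/(ω·C) = 0 - j1.162e+05 Ω
  Z2: Z = R = 1180 Ω
  Z3: Z = jωL = j·6283·0.147 = 0 + j923.6 Ω
Step 3 — With the output port shorted to ground, the output series arm Z2 runs from the junction to ground; the shunt arm Z3 also runs from the junction to ground. They appear in parallel: Z3 || Z2 = 448.3 + j572.7 Ω.
Step 4 — Series with input arm Z1: Z_in = Z1 + (Z3 || Z2) = 448.3 - j1.156e+05 Ω = 1.156e+05∠-89.8° Ω.
Step 5 — Source phasor: V = 240∠90.0° V = 0 + j240 V.
Step 6 — Ohm's law: I = V / Z_total = (0 + j240) / (448.3 - j1.156e+05) = -0.002076 + j8.051e-06 A.
Step 7 — Convert to polar: |I| = 0.002076 A, ∠I = 179.8°.

I = 0.002076∠179.8° A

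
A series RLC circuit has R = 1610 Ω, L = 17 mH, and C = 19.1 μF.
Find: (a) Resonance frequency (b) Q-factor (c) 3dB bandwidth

Step 1 — Resonance condition Im(Z)=0 gives ω₀ = 1/√(LC).
Step 2 — ω₀ = 1/√(0.017·1.91e-05) = 1755 rad/s.
Step 3 — f₀ = ω₀/(2π) = 279.3 Hz.
Step 4 — Series Q: Q = ω₀L/R = 1755·0.017/1610 = 0.01853.
Step 5 — 3dB bandwidth: Δω = ω₀/Q = 9.471e+04 rad/s; BW = Δω/(2π) = 1.507e+04 Hz.

(a) f₀ = 279.3 Hz  (b) Q = 0.01853  (c) BW = 1.507e+04 Hz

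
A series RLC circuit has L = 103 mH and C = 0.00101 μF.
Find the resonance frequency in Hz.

Step 1 — Resonance condition Im(Z)=0 gives ω₀ = 1/√(LC).
Step 2 — ω₀ = 1/√(0.103·1.01e-09) = 9.804e+04 rad/s.
Step 3 — f₀ = ω₀/(2π) = 1.56e+04 Hz.

f₀ = 1.56e+04 Hz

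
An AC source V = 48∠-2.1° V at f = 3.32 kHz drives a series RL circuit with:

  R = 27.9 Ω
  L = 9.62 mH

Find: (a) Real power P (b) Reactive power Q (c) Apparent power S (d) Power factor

Step 1 — Angular frequency: ω = 2π·f = 2π·3320 = 2.086e+04 rad/s.
Step 2 — Component impedances:
  R: Z = R = 27.9 Ω
  L: Z = jωL = j·2.086e+04·0.00962 = 0 + j200.7 Ω
Step 3 — Series combination: Z_total = R + L = 27.9 + j200.7 Ω = 202.6∠82.1° Ω.
Step 4 — Source phasor: V = 48∠-2.1° V = 47.97 - j1.759 V.
Step 5 — Current: I = V / Z = 0.024 - j0.2357 A = 0.2369∠-84.2° A.
Step 6 — Complex power: S = V·I* = 1.566 + j11.26 VA.
Step 7 — Real power: P = Re(S) = 1.566 W.
Step 8 — Reactive power: Q = Im(S) = 11.26 VAR.
Step 9 — Apparent power: |S| = 11.37 VA.
Step 10 — Power factor: PF = P/|S| = 0.1377 (lagging).

(a) P = 1.566 W  (b) Q = 11.26 VAR  (c) S = 11.37 VA  (d) PF = 0.1377 (lagging)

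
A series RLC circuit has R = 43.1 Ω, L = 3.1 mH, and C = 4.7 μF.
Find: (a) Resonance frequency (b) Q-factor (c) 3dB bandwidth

Step 1 — Resonance condition Im(Z)=0 gives ω₀ = 1/√(LC).
Step 2 — ω₀ = 1/√(0.0031·4.7e-06) = 8285 rad/s.
Step 3 — f₀ = ω₀/(2π) = 1319 Hz.
Step 4 — Series Q: Q = ω₀L/R = 8285·0.0031/43.1 = 0.5959.
Step 5 — 3dB bandwidth: Δω = ω₀/Q = 1.39e+04 rad/s; BW = Δω/(2π) = 2213 Hz.

(a) f₀ = 1319 Hz  (b) Q = 0.5959  (c) BW = 2213 Hz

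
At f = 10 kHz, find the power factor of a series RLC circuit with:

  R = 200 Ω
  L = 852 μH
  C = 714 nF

Step 1 — Angular frequency: ω = 2π·f = 2π·1e+04 = 6.283e+04 rad/s.
Step 2 — Component impedances:
  R: Z = R = 200 Ω
  L: Z = jωL = j·6.283e+04·0.000852 = 0 + j53.53 Ω
  C: Z = 1/(jωC) = -j/(ω·C) = 0 - j22.29 Ω
Step 3 — Series combination: Z_total = R + L + C = 200 + j31.24 Ω = 202.4∠8.9° Ω.
Step 4 — Power factor: PF = cos(φ) = Re(Z)/|Z| = 200/202.43 = 0.988.
Step 5 — Type: Im(Z) = 31.24 ⇒ lagging (phase φ = 8.9°).

PF = 0.988 (lagging, φ = 8.9°)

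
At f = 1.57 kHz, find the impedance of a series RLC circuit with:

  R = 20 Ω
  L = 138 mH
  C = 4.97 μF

Step 1 — Angular frequency: ω = 2π·f = 2π·1570 = 9865 rad/s.
Step 2 — Component impedances:
  R: Z = R = 20 Ω
  L: Z = jωL = j·9865·0.138 = 0 + j1361 Ω
  C: Z = 1/(jωC) = -j/(ω·C) = 0 - j20.4 Ω
Step 3 — Series combination: Z_total = R + L + C = 20 + j1341 Ω = 1341∠89.1° Ω.

Z = 20 + j1341 Ω = 1341∠89.1° Ω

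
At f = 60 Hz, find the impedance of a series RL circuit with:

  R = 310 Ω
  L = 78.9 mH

Step 1 — Angular frequency: ω = 2π·f = 2π·60 = 377 rad/s.
Step 2 — Component impedances:
  R: Z = R = 310 Ω
  L: Z = jωL = j·377·0.0789 = 0 + j29.74 Ω
Step 3 — Series combination: Z_total = R + L = 310 + j29.74 Ω = 311.4∠5.5° Ω.

Z = 310 + j29.74 Ω = 311.4∠5.5° Ω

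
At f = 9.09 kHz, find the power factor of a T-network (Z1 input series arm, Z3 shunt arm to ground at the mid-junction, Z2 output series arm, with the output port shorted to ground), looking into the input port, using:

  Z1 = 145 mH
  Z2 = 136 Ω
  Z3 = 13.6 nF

Step 1 — Angular frequency: ω = 2π·f = 2π·9090 = 5.711e+04 rad/s.
Step 2 — Component impedances:
  Z1: Z = jωL = j·5.711e+04·0.145 = 0 + j8282 Ω
  Z2: Z = R = 136 Ω
  Z3: Z = 1/(jωC) = -j/(ω·C) = 0 - j1287 Ω
Step 3 — With the output port shorted to ground, the output series arm Z2 runs from the junction to ground; the shunt arm Z3 also runs from the junction to ground. They appear in parallel: Z3 || Z2 = 134.5 - j14.21 Ω.
Step 4 — Series with input arm Z1: Z_in = Z1 + (Z3 || Z2) = 134.5 + j8267 Ω = 8268∠89.1° Ω.
Step 5 — Power factor: PF = cos(φ) = Re(Z)/|Z| = 134.5/8268 = 0.01627.
Step 6 — Type: Im(Z) = 8267 ⇒ lagging (phase φ = 89.1°).

PF = 0.01627 (lagging, φ = 89.1°)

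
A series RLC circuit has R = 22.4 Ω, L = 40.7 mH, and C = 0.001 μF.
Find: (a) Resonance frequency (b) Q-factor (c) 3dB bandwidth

Step 1 — Resonance: ω₀ = 1/√(LC) = 1/√(0.0407·1e-09) = 1.567e+05 rad/s.
Step 2 — f₀ = ω₀/(2π) = 2.495e+04 Hz.
Step 3 — Series Q: Q = ω₀L/R = 1.567e+05·0.0407/22.4 = 284.8.
Step 4 — Bandwidth: Δω = ω₀/Q = 550.4 rad/s; BW = Δω/(2π) = 87.59 Hz.

(a) f₀ = 2.495e+04 Hz  (b) Q = 284.8  (c) BW = 87.59 Hz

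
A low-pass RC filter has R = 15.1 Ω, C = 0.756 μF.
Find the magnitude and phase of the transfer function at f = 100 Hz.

Step 1 — Angular frequency: ω = 2π·100 = 628.3 rad/s.
Step 2 — Transfer function: H(jω) = 1/(1 + jωRC).
Step 3 — Denominator: 1 + jωRC = 1 + j·628.3·15.1·7.56e-07 = 1 + j0.007173.
Step 4 — H = 0.9999 - j0.007172.
Step 5 — Magnitude: |H| = 1 (-0.0 dB); phase: φ = -0.4°.

|H| = 1 (-0.0 dB), φ = -0.4°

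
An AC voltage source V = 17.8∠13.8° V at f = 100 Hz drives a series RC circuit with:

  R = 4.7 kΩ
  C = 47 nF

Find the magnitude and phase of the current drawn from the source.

Step 1 — Angular frequency: ω = 2π·f = 2π·100 = 628.3 rad/s.
Step 2 — Component impedances:
  R: Z = R = 4700 Ω
  C: Z = 1/(jωC) = -j/(ω·C) = 0 - j3.386e+04 Ω
Step 3 — Series combination: Z_total = R + C = 4700 - j3.386e+04 Ω = 3.419e+04∠-82.1° Ω.
Step 4 — Source phasor: V = 17.8∠13.8° V = 17.29 + j4.246 V.
Step 5 — Ohm's law: I = V / Z_total = (17.29 + j4.246) / (4700 - j3.386e+04) = -5.35e-05 + j0.0005179 A.
Step 6 — Convert to polar: |I| = 0.0005207 A, ∠I = 95.9°.

I = 0.0005207∠95.9° A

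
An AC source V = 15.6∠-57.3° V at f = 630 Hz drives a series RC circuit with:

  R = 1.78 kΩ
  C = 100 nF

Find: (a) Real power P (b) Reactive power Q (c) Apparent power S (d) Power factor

Step 1 — Angular frequency: ω = 2π·f = 2π·630 = 3958 rad/s.
Step 2 — Component impedances:
  R: Z = R = 1780 Ω
  C: Z = 1/(jωC) = -j/(ω·C) = 0 - j2526 Ω
Step 3 — Series combination: Z_total = R + C = 1780 - j2526 Ω = 3090∠-54.8° Ω.
Step 4 — Source phasor: V = 15.6∠-57.3° V = 8.428 - j13.13 V.
Step 5 — Current: I = V / Z = 0.005043 - j0.0002174 A = 0.005048∠-2.5° A.
Step 6 — Complex power: S = V·I* = 0.04536 - j0.06437 VA.
Step 7 — Real power: P = Re(S) = 0.04536 W.
Step 8 — Reactive power: Q = Im(S) = -0.06437 VAR.
Step 9 — Apparent power: |S| = 0.07875 VA.
Step 10 — Power factor: PF = P/|S| = 0.576 (leading).

(a) P = 0.04536 W  (b) Q = -0.06437 VAR  (c) S = 0.07875 VA  (d) PF = 0.576 (leading)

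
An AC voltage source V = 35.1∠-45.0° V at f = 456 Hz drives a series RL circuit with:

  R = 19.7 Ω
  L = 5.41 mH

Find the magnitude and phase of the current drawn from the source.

Step 1 — Angular frequency: ω = 2π·f = 2π·456 = 2865 rad/s.
Step 2 — Component impedances:
  R: Z = R = 19.7 Ω
  L: Z = jωL = j·2865·0.00541 = 0 + j15.5 Ω
Step 3 — Series combination: Z_total = R + L = 19.7 + j15.5 Ω = 25.07∠38.2° Ω.
Step 4 — Source phasor: V = 35.1∠-45.0° V = 24.82 - j24.82 V.
Step 5 — Ohm's law: I = V / Z_total = (24.82 - j24.82) / (19.7 + j15.5) = 0.1659 - j1.39 A.
Step 6 — Convert to polar: |I| = 1.4 A, ∠I = -83.2°.

I = 1.4∠-83.2° A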